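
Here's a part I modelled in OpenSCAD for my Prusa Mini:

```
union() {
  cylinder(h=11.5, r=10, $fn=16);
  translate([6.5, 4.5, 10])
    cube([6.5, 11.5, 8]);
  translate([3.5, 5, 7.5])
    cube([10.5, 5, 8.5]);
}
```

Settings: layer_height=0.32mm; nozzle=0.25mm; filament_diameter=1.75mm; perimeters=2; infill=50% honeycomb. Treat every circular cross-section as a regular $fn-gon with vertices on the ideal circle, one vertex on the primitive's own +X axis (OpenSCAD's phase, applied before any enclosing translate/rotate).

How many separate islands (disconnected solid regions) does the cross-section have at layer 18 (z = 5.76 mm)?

1

At z = 5.76 mm: the r=10 cylinder gives a regular 16-gon of circumradius 10 (constant along its height); the cube at (6.5, 4.5) does not reach this height (z outside [10, 18]); the cube at (3.5, 5) is not intersected at this z (z outside [7.5, 16]); Merging all regions: only the r=10 cylinder is present, so the union is just that shape — 1 connected region. Overall, the cross-section is a single solid region. Island count = 1.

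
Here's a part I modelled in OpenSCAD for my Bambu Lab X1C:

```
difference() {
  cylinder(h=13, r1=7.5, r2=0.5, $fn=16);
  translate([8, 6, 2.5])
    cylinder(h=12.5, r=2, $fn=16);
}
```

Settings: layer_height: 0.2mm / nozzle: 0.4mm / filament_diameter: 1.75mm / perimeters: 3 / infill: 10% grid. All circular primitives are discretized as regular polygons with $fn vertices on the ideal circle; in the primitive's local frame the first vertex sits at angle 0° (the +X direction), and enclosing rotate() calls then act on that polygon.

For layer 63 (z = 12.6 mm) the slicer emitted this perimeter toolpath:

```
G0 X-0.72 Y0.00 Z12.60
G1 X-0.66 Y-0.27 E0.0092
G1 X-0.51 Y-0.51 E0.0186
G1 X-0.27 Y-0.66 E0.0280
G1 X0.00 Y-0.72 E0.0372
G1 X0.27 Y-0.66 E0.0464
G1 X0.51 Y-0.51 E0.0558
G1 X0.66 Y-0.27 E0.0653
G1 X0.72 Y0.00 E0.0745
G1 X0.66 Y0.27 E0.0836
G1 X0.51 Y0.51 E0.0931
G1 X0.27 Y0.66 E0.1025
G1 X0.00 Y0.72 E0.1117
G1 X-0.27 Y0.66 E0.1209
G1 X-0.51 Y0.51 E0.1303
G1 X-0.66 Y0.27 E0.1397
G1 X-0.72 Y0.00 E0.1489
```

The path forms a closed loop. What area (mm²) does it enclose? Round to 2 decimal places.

1.57 mm²

Apply the shoelace formula to the sequence of (X, Y) vertices; enclosed area = 1.57 mm².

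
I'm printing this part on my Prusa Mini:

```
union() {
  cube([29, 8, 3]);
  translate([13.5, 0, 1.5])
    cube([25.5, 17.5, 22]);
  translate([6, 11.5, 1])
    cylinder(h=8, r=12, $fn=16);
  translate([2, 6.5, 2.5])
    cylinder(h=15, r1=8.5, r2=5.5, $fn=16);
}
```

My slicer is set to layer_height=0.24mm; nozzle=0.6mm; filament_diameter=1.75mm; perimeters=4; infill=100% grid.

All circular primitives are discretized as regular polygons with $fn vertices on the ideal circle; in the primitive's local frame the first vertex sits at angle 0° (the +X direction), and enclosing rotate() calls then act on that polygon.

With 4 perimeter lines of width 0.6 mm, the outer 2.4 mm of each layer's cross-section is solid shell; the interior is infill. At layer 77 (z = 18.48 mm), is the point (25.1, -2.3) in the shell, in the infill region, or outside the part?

At z = 18.48 mm: the cube is absent (z outside [0, 3]); the cube at (13.5, 0) (footprint 25.5×17.5) is included at this height; the cylinder at (6, 11.5) is not intersected at this z (z outside [1, 9]); the cone at (2, 6.5) is not intersected at this z (z outside [2.5, 17.5]); Taking the union: only the 25.5×17.5 cube at (13.5, 0) is present, so the union is just that shape — 1 connected region. Overall, the cross-section is a single solid region. The nearest boundary edge runs (13.50, 0.00)→(39.00, 0.00); distance from the point to it = 2.30 mm. The point is not inside any of the regions above, so it lies outside the cross-section (2.30 mm from the nearest boundary).

outside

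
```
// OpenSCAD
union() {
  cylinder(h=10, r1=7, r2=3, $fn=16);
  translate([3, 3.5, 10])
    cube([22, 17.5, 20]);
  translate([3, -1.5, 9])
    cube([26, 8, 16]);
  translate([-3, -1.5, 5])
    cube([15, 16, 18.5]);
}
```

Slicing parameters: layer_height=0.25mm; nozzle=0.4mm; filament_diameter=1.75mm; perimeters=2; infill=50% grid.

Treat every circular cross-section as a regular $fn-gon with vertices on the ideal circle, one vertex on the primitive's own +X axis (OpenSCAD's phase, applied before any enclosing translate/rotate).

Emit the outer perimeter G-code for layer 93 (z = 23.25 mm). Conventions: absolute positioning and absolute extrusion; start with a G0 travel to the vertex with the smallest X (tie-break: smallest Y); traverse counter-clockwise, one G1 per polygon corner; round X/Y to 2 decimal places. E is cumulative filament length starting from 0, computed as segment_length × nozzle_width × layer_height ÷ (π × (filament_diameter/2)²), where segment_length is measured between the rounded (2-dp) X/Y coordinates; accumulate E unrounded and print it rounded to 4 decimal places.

At z = 23.25 mm: the cone does not reach this height (z outside [0, 10]); the cube at (3, 3.5) is present — its section is the full 22×17.5 rectangle; the cube at (3, -1.5) is present — its section is the full 26×8 rectangle; the 15×16 cube at (-3, -1.5) contributes its full rectangle; Taking the union: the regions partially overlap (shared area 210.00 mm²), so overlapping operands fuse into one piece — 1 connected region. The outline is a single polygon with 8 vertices. Extrusion per mm of travel: 0.4 × 0.25 / (π × 0.875²) = 0.041575. Accumulating E over each segment gives final E = 4.5317.

G0 X-3.00 Y-1.50 Z23.25
G1 X29.00 Y-1.50 E1.3304
G1 X29.00 Y6.50 E1.6630
G1 X25.00 Y6.50 E1.8293
G1 X25.00 Y21.00 E2.4321
G1 X3.00 Y21.00 E3.3468
G1 X3.00 Y14.50 E3.6170
G1 X-3.00 Y14.50 E3.8665
G1 X-3.00 Y-1.50 E4.5317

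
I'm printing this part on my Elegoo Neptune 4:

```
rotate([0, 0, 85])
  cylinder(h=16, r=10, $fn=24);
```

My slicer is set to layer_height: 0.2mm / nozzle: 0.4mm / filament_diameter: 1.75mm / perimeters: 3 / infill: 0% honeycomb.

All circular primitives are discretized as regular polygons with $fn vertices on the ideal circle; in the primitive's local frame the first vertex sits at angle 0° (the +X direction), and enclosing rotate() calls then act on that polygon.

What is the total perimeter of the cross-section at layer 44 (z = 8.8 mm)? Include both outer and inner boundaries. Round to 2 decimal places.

62.65 mm

At z = 8.8 mm: the cylinder: section is a regular 24-gon, circumradius r=10 (perimeter = 2·24·10.000·sin(180°/24) = 62.65 mm); (rotated 85° about Z; rotation is an isometry so areas/perimeters/island counts are preserved). Overall, the cross-section is a single solid region. Total boundary length (outer) = 62.65 mm.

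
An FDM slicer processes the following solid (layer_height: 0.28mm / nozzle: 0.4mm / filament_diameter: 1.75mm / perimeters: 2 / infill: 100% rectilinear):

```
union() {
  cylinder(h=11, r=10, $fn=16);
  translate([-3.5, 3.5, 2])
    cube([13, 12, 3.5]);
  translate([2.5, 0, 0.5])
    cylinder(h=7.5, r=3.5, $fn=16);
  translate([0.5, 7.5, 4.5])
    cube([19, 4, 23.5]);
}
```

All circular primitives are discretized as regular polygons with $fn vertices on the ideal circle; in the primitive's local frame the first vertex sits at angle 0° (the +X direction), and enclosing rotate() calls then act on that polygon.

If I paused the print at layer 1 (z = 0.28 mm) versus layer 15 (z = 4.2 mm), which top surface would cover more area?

layer 15 (z = 4.2 mm)

Layer 1 (z = 0.28): the r=10 cylinder contributes a regular 16-gon of circumradius 10 (area = (16/2)·10.000²·sin(360°/16) = 306.15 mm²); the cube at (-3.5, 3.5) does not reach this height (z outside [2, 5.5]); the cylinder at (2.5, 0) is absent (z outside [0.5, 8]); the cube at (0.5, 7.5) does not reach this height (z outside [4.5, 28]); Taking the union: only the r=10 cylinder is present, so the union is just that shape — area = 306.15 mm². So its area = 306.15 mm². Layer 15 (z = 4.2): the cylinder: section is a regular 16-gon, circumradius r=10 (area = (16/2)·10.000²·sin(360°/16) = 306.15 mm²); the 13×12 cube at (-3.5, 3.5) contributes its full rectangle (area 156.00 mm²); the r=3.5 cylinder at (2.5, 0) gives a regular 16-gon of circumradius 3.5 (constant along its height) (area = (16/2)·3.500²·sin(360°/16) = 37.50 mm²); the cube at (0.5, 7.5) is not intersected at this z (z outside [4.5, 28]); Combining (union): the regions partially overlap — summed areas 499.65 mm² minus the doubly-counted overlap 101.79 mm² gives 397.86 mm² — area = 397.86 mm². So its area = 397.86 mm². Layer 15 is larger (397.86 vs 306.15 mm²).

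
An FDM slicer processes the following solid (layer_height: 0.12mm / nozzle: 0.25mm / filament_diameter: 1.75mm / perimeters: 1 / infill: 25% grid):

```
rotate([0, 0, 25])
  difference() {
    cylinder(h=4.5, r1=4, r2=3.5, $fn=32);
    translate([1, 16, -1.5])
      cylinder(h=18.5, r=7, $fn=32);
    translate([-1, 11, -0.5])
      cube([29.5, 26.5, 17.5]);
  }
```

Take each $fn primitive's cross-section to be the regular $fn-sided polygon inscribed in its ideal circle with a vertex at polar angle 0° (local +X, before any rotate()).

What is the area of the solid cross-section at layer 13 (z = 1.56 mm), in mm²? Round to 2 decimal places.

At z = 1.56 mm: the cone (r1=4→r2=3.5) has section circumradius 3.827 here — a regular 32-gon (area = (32/2)·3.827²·sin(360°/32) = 45.71 mm²); the cylinder at (1, 16): section is a regular 32-gon, circumradius r=7 (area = (32/2)·7.000²·sin(360°/32) = 152.95 mm²); the cube at (-1, 11) (footprint 29.5×26.5) is included at this height (area 781.75 mm²); After the difference (first − rest): starting from the cone (45.71 mm²), the r=7 cylinder at (1, 16) misses the remaining region (no effect); the 29.5×26.5 cube at (-1, 11) misses the remaining region (no effect) — area = 45.71 mm²; (rotated 25° about Z; rotation is an isometry so areas/perimeters/island counts are preserved). Overall, the cross-section is a single solid region. Net area = 45.71 mm².

45.71 mm²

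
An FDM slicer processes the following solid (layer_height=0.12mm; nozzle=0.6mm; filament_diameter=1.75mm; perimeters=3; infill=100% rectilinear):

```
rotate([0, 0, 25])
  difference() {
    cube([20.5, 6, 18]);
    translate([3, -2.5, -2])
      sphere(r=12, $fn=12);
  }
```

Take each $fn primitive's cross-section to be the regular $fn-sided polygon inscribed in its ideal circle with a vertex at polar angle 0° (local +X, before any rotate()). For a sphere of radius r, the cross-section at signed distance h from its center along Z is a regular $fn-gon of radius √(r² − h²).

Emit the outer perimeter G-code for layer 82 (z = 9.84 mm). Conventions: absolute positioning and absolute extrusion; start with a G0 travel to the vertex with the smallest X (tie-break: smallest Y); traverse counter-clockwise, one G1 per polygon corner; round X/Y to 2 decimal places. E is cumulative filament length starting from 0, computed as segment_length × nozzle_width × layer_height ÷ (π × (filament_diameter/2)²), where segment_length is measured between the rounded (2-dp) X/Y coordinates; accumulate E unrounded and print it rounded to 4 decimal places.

At z = 9.84 mm: the cube is present — its section is the full 20.5×6 rectangle; the r=12 sphere at (3, -2.5) contributes a regular 12-gon of circumradius √(12²−11.84²) = 1.953; Taking the first minus the rest: starting from the 20.5×6 cube, the r=12 sphere at (3, -2.5) misses the remaining region (no effect) — 1 connected region; (rotated 25° about Z; rotation is an isometry so areas/perimeters/island counts are preserved). The outline is a single polygon with 4 vertices. Extrusion per mm of travel: 0.6 × 0.12 / (π × 0.875²) = 0.029934. Accumulating E over each segment gives final E = 1.5867.

G0 X-2.54 Y5.44 Z9.84
G1 X0.00 Y0.00 E0.1797
G1 X18.58 Y8.66 E0.7933
G1 X16.04 Y14.10 E0.9731
G1 X-2.54 Y5.44 E1.5867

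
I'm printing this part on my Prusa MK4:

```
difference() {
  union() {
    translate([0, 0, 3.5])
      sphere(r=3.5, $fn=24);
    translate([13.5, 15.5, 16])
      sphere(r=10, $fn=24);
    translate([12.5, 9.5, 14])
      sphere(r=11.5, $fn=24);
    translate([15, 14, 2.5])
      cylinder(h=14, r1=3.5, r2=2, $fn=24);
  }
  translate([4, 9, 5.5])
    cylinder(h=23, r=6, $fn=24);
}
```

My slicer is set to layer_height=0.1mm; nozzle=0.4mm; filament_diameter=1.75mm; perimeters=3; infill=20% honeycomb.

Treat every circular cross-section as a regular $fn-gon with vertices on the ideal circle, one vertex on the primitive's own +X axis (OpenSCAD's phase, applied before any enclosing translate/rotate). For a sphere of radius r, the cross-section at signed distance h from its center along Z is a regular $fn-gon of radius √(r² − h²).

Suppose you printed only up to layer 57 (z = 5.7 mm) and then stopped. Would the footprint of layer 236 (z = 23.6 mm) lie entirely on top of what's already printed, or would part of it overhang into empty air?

part overhangs

Compare the two slices. At z = 5.7: the r=3.5 sphere contributes a regular 24-gon of circumradius √(3.5²−2.2²) = 2.722 (area = (24/2)·2.722²·sin(360°/24) = 23.01 mm²); the sphere at (13.5, 15.5) is not intersected at this z (|z−center|=10.300 > r=10); the r=11.5 sphere at (12.5, 9.5) slices to a regular 24-gon of circumradius 7.960 (√(r²−h²) with h=8.3 from center) (area = (24/2)·7.960²·sin(360°/24) = 196.79 mm²); the cone at (15, 14) contributes a regular 24-gon of circumradius 3.157 (interpolated between r1=3.5 and r2=2 at t=0.229) (area = (24/2)·3.157²·sin(360°/24) = 30.96 mm²); Combining (union): the regions partially overlap — summed areas 250.76 mm² minus the doubly-counted overlap 30.01 mm² gives 220.75 mm² — area = 220.75 mm²; the r=6 cylinder at (4, 9) contributes a regular 24-gon of circumradius 6 (area = (24/2)·6.000²·sin(360°/24) = 111.81 mm²); Taking the first minus the rest: starting from the result so far (220.75 mm²), the r=6 cylinder at (4, 9) partially overlaps it — only the 40.31 mm² overlap (of its 111.81 mm²) is removed, clipping the outline — area = 180.44 mm². At z = 23.6: the sphere is not intersected at this z (|z−center|=20.100 > r=3.5); the sphere at (13.5, 15.5): section is a regular 24-gon, circumradius = √(r²−h²) = √(10²−7.6²) = 6.499 (area = (24/2)·6.499²·sin(360°/24) = 131.19 mm²); the r=11.5 sphere at (12.5, 9.5) slices to a regular 24-gon of circumradius 6.332 (√(r²−h²) with h=9.6 from center) (area = (24/2)·6.332²·sin(360°/24) = 124.51 mm²); the cone at (15, 14) is not intersected at this z (z outside [2.5, 16.5]); Combining (union): the regions partially overlap — summed areas 255.70 mm² minus the doubly-counted overlap 53.26 mm² gives 202.44 mm² — area = 202.44 mm²; the cylinder at (4, 9): section is a regular 24-gon, circumradius r=6 (area = (24/2)·6.000²·sin(360°/24) = 111.81 mm²); Subtracting the remaining from the first: starting from the result so far (202.44 mm²), the r=6 cylinder at (4, 9) partially overlaps it — only the 22.99 mm² overlap (of its 111.81 mm²) is removed, clipping the outline — area = 179.46 mm². Checking containment: at z = 23.6 the cross-section extends beyond the z = 5.7 cross-section by about 53.75 mm².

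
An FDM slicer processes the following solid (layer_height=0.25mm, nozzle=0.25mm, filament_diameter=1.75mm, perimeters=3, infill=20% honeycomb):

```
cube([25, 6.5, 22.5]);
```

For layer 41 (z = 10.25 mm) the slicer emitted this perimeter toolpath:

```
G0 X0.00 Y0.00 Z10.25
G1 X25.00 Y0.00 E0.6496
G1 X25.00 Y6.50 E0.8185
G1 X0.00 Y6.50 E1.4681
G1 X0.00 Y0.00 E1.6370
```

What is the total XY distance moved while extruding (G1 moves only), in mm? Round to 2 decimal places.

63.00 mm

Sum the Euclidean lengths of each G1 segment: total = 63.00 mm.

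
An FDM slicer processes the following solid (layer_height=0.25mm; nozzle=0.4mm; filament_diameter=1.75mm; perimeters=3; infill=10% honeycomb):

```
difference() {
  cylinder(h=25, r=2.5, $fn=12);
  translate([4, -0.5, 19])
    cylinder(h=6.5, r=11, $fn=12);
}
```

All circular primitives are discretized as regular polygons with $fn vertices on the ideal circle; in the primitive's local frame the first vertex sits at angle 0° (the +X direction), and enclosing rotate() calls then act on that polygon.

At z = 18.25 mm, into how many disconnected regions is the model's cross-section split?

1

At z = 18.25 mm: the cylinder: section is a regular 12-gon, circumradius r=2.5; the cylinder at (4, -0.5) is not intersected at this z (z outside [19, 25.5]); Taking the first minus the rest: none of the subtracted shapes is present at this height, so the r=2.5 cylinder is unchanged — 1 connected region. The result has 1 disconnected region.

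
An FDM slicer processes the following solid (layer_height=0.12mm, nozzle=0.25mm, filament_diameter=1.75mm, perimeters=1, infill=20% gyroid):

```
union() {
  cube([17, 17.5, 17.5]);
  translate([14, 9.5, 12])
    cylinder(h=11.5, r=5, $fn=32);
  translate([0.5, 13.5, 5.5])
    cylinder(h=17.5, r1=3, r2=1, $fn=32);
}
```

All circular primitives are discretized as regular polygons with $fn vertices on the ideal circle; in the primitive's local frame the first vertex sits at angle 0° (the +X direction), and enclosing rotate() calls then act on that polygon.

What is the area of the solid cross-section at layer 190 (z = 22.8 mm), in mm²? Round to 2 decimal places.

At z = 22.8 mm: the cube is absent (z outside [0, 17.5]); the r=5 cylinder at (14, 9.5) gives a regular 32-gon of circumradius 5 (constant along its height) (area = (32/2)·5.000²·sin(360°/32) = 78.04 mm²); the cone at (0.5, 13.5) (r1=3→r2=1) has section circumradius 1.023 here — a regular 32-gon (area = (32/2)·1.023²·sin(360°/32) = 3.27 mm²); Merging all regions: the 2 present regions are separate (no shared area or edge), so areas and boundary lengths simply add and each stays a separate island — area = 81.30 mm². Overall, the cross-section has 2 separate islands. Net area = 81.30 mm².

81.30 mm²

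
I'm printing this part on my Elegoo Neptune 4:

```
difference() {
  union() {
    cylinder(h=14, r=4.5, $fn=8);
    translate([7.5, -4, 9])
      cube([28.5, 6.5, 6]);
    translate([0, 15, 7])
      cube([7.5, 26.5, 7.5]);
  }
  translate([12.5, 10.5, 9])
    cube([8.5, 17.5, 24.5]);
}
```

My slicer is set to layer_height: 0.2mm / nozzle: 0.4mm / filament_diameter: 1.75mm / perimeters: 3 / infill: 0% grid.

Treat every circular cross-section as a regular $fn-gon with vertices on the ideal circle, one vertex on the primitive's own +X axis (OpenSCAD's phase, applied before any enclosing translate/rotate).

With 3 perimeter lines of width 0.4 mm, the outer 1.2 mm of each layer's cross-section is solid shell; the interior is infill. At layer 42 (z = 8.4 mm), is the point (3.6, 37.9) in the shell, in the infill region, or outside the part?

infill

At z = 8.4 mm: the r=4.5 cylinder contributes a regular 8-gon of circumradius 4.5; the cube at (7.5, -4) is absent (z outside [9, 15]); the cube at (0, 15) is present — its section is the full 7.5×26.5 rectangle; Taking the union: the 2 present regions are separate (no shared area or edge), so areas and boundary lengths simply add and each stays a separate island — 2 connected regions; the cube at (12.5, 10.5) is absent (z outside [9, 33.5]); Subtracting the remaining from the first: none of the subtracted shapes is present at this height, so the result so far is unchanged — 2 connected regions. Overall, the cross-section has 2 separate islands. The nearest boundary edge runs (0.00, 15.00)→(0.00, 41.50); distance from the point to it = 3.60 mm. (Shell/infill is judged within the island containing the point — the largest one.) The point is inside the cross-section and 3.60 mm from the nearest boundary — more than the 1.2 mm shell width (3 × 0.4), so it's in the infill interior.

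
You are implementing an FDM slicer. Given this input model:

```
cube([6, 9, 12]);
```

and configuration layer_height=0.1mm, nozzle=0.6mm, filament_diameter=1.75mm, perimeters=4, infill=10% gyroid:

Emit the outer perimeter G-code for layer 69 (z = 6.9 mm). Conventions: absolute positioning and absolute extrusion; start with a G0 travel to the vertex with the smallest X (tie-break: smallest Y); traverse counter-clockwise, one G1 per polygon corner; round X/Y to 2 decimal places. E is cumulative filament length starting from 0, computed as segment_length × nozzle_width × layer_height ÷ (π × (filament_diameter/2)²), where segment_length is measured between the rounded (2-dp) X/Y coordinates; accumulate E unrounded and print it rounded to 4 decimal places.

At z = 6.9 mm: the 6×9 cube contributes its full rectangle. The outline is a single polygon with 4 vertices. Extrusion per mm of travel: 0.6 × 0.1 / (π × 0.875²) = 0.024945. Accumulating E over each segment gives final E = 0.7484.

G0 X0.00 Y0.00 Z6.90
G1 X6.00 Y0.00 E0.1497
G1 X6.00 Y9.00 E0.3742
G1 X0.00 Y9.00 E0.5238
G1 X0.00 Y0.00 E0.7484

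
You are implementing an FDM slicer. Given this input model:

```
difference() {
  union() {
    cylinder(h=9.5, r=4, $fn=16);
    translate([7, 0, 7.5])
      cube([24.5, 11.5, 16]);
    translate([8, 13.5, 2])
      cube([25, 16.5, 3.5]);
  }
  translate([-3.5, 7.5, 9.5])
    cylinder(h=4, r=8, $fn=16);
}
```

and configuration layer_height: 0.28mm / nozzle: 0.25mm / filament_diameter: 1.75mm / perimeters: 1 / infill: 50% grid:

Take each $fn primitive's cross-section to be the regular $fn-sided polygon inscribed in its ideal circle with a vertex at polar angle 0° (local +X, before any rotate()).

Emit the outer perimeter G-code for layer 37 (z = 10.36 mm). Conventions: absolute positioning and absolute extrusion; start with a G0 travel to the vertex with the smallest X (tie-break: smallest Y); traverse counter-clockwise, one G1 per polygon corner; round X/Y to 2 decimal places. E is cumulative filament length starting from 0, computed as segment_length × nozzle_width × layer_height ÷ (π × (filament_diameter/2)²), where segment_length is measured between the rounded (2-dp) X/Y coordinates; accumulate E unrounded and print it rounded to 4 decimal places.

G0 X7.00 Y0.00 Z10.36
G1 X31.50 Y0.00 E0.7130
G1 X31.50 Y11.50 E1.0477
G1 X7.00 Y11.50 E1.7607
G1 X7.00 Y0.00 E2.0954

At z = 10.36 mm: the cylinder does not reach this height (z outside [0, 9.5]); the cube at (7, 0) (footprint 24.5×11.5) is included at this height; the cube at (8, 13.5) is not intersected at this z (z outside [2, 5.5]); Merging all regions: only the 24.5×11.5 cube at (7, 0) is present, so the union is just that shape — 1 connected region; the r=8 cylinder at (-3.5, 7.5) contributes a regular 16-gon of circumradius 8; Subtracting the remaining from the first: starting from that combined region, the r=8 cylinder at (-3.5, 7.5) misses the remaining region (no effect) — 1 connected region. The outline is a single polygon with 4 vertices. Extrusion per mm of travel: 0.25 × 0.28 / (π × 0.875²) = 0.029103. Accumulating E over each segment gives final E = 2.0954.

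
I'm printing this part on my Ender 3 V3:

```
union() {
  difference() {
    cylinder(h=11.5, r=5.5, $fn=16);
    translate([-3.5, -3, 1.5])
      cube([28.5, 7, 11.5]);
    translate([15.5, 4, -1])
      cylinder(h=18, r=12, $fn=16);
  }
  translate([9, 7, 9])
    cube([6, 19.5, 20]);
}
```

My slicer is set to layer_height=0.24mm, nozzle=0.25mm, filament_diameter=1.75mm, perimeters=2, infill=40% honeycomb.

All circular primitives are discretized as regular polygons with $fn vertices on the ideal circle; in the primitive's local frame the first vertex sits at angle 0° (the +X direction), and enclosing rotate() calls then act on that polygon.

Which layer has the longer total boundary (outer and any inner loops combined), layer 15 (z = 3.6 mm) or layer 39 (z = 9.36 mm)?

layer 39 (z = 9.36 mm)

Layer 15 (z = 3.6): the r=5.5 cylinder contributes a regular 16-gon of circumradius 5.5 (perimeter = 2·16·5.500·sin(180°/16) = 34.34 mm); the cube at (-3.5, -3) (footprint 28.5×7) is included at this height (perimeter 71.00 mm); the r=12 cylinder at (15.5, 4) contributes a regular 16-gon of circumradius 12 (perimeter = 2·16·12.000·sin(180°/16) = 74.91 mm); After the difference (first − rest): starting from the r=5.5 cylinder, the 28.5×7 cube at (-3.5, -3) partially overlaps it — only the 59.48 mm² overlap (of its 199.50 mm²) is removed, clipping the outline; the r=12 cylinder at (15.5, 4) partially overlaps it — only the 0.01 mm² overlap (of its 440.85 mm²) is removed, clipping the outline — boundary = 48.50 mm; the cube at (9, 7) does not reach this height (z outside [9, 29]); Combining (union): only that combined region is present, so the union is just that shape — boundary = 48.50 mm. So its perimeter = 48.50 mm. Layer 39 (z = 9.36): the cylinder: section is a regular 16-gon, circumradius r=5.5 (perimeter = 2·16·5.500·sin(180°/16) = 34.34 mm); the 28.5×7 cube at (-3.5, -3) contributes its full rectangle (perimeter 71.00 mm); the r=12 cylinder at (15.5, 4) gives a regular 16-gon of circumradius 12 (constant along its height) (perimeter = 2·16·12.000·sin(180°/16) = 74.91 mm); Subtracting the remaining from the first: starting from the r=5.5 cylinder, the 28.5×7 cube at (-3.5, -3) partially overlaps it — only the 59.48 mm² overlap (of its 199.50 mm²) is removed, clipping the outline; the r=12 cylinder at (15.5, 4) partially overlaps it — only the 0.01 mm² overlap (of its 440.85 mm²) is removed, clipping the outline — boundary = 48.50 mm; the cube at (9, 7) is present — its section is the full 6×19.5 rectangle (perimeter 51.00 mm); Combining (union): the 2 present regions are separate (no shared area or edge), so areas and boundary lengths simply add and each stays a separate island — boundary = 99.50 mm. So its perimeter = 99.50 mm. Layer 39 is larger (99.50 vs 48.50 mm).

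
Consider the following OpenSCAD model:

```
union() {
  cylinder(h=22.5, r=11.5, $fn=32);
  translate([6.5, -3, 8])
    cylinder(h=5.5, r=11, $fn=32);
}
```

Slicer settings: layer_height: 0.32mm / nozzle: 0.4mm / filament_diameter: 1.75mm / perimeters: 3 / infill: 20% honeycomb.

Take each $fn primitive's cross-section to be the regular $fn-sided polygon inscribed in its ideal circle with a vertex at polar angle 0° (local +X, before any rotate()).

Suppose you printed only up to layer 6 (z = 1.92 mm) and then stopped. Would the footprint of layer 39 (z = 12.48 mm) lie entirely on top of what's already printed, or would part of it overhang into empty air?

Compare the two slices. At z = 1.92: the r=11.5 cylinder contributes a regular 32-gon of circumradius 11.5 (area = (32/2)·11.500²·sin(360°/32) = 412.81 mm²); the cylinder at (6.5, -3) is not intersected at this z (z outside [8, 13.5]); Merging all regions: only the r=11.5 cylinder is present, so the union is just that shape — area = 412.81 mm². At z = 12.48: the r=11.5 cylinder contributes a regular 32-gon of circumradius 11.5 (area = (32/2)·11.500²·sin(360°/32) = 412.81 mm²); the cylinder at (6.5, -3): section is a regular 32-gon, circumradius r=11 (area = (32/2)·11.000²·sin(360°/32) = 377.69 mm²); Combining (union): the regions partially overlap — summed areas 790.51 mm² minus the doubly-counted overlap 237.05 mm² gives 553.46 mm² — area = 553.46 mm². Checking containment: at z = 12.48 the cross-section extends beyond the z = 1.92 cross-section by about 140.64 mm².

part overhangs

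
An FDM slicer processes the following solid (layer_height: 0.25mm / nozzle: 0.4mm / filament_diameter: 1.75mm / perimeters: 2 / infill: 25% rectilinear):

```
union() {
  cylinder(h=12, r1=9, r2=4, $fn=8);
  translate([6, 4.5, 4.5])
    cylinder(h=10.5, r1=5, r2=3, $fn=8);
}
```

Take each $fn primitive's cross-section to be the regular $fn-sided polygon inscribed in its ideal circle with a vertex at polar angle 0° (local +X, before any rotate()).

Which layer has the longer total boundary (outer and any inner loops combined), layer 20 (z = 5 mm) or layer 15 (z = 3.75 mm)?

Layer 20 (z = 5): the cone (r1=9→r2=4) has section circumradius 6.917 here — a regular 8-gon (perimeter = 2·8·6.917·sin(180°/8) = 42.35 mm); the cone at (6, 4.5) contributes a regular 8-gon of circumradius 4.905 (interpolated between r1=5 and r2=3 at t=0.048) (perimeter = 2·8·4.905·sin(180°/8) = 30.03 mm); Taking the union: the regions partially overlap (shared area 20.96 mm²), so the edge portions inside another operand are dropped and the merged outline is re-measured after clipping — boundary = 53.40 mm. So its perimeter = 53.40 mm. Layer 15 (z = 3.75): the cone: at t=0.312 of its height the radius interpolates to r₁+(r₂−r₁)t = 7.438, giving a regular 8-gon of that circumradius (perimeter = 2·8·7.438·sin(180°/8) = 45.54 mm); the cone at (6, 4.5) is absent (z outside [4.5, 15]); Combining (union): only the cone is present, so the union is just that shape — boundary = 45.54 mm. So its perimeter = 45.54 mm. Layer 20 is larger (53.40 vs 45.54 mm).

layer 20 (z = 5 mm)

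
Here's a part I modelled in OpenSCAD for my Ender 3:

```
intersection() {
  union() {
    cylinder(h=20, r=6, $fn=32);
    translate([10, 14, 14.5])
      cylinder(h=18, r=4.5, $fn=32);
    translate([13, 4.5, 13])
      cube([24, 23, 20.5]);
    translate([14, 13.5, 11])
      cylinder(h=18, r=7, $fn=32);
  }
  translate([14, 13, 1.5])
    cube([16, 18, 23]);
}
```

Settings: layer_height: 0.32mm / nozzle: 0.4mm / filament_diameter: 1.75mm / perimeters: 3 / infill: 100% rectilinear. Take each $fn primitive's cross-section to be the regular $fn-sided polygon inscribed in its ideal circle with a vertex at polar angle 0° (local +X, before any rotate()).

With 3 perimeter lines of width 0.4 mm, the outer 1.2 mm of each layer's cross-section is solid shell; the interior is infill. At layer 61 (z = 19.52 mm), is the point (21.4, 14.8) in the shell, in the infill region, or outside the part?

infill

At z = 19.52 mm: the r=6 cylinder gives a regular 32-gon of circumradius 6 (constant along its height); the r=4.5 cylinder at (10, 14) gives a regular 32-gon of circumradius 4.5 (constant along its height); the 24×23 cube at (13, 4.5) contributes its full rectangle; the r=7 cylinder at (14, 13.5) gives a regular 32-gon of circumradius 7 (constant along its height); Taking the union: the regions partially overlap (shared area 143.57 mm²), so overlapping operands fuse into one piece — 2 connected regions; the cube at (14, 13) is present — its section is the full 16×18 rectangle; Taking the intersection: the 16×18 cube at (14, 13) partially overlaps the result so far; clipping to the common part keeps 232.00 mm² — 1 connected region. Overall, the cross-section is a single solid region. The nearest boundary edge runs (30.00, 13.00)→(14.00, 13.00); distance from the point to it = 1.80 mm. The point is inside the cross-section and 1.80 mm from the nearest boundary — more than the 1.2 mm shell width (3 × 0.4), so it's in the infill interior.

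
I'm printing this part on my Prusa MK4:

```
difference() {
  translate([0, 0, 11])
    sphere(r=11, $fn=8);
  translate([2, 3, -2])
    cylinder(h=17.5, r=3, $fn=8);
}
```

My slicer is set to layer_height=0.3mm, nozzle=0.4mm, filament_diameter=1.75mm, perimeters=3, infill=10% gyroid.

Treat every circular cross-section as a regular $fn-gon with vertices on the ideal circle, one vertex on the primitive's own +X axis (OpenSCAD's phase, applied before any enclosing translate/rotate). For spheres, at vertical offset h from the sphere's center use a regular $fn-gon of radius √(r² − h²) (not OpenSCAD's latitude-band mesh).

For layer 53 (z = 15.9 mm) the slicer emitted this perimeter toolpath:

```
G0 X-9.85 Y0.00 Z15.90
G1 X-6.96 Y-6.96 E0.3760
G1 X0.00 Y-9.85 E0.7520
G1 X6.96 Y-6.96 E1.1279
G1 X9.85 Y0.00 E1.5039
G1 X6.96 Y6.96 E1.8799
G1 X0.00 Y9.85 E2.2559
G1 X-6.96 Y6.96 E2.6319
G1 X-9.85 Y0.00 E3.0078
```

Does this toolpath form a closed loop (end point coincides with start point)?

yes

Start point (G0): (-9.85, 0.00). End point (last G1): the path returns to the start — closed.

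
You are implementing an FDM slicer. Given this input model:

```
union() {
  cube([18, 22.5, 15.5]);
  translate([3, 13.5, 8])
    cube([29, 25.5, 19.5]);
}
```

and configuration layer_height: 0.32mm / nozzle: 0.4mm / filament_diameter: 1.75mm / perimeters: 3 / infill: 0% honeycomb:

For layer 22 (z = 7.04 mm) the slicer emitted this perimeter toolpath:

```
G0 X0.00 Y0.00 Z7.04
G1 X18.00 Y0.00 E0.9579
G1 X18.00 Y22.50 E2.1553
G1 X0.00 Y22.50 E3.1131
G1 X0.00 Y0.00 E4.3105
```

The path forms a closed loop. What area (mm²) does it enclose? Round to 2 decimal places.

405.00 mm²

Apply the shoelace formula to the sequence of (X, Y) vertices; enclosed area = 405.00 mm².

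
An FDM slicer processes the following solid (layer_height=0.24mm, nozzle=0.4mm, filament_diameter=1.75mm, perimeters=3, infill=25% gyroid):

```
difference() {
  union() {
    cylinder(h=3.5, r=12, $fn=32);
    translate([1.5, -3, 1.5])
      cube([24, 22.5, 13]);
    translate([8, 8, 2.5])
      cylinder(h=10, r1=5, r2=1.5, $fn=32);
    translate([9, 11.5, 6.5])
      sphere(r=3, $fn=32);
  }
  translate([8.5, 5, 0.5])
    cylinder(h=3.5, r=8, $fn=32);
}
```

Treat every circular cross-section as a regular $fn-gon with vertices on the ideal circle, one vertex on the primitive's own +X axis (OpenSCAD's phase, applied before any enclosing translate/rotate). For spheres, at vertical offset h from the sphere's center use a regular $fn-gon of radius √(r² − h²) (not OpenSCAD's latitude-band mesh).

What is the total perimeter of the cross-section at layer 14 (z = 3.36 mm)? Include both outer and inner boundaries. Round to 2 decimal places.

173.19 mm

At z = 3.36 mm: the cylinder: section is a regular 32-gon, circumradius r=12 (perimeter = 2·32·12.000·sin(180°/32) = 75.28 mm); the cube at (1.5, -3) (footprint 24×22.5) is included at this height (perimeter 93.00 mm); the cone at (8, 8) contributes a regular 32-gon of circumradius 4.699 (interpolated between r1=5 and r2=1.5 at t=0.086) (perimeter = 2·32·4.699·sin(180°/32) = 29.48 mm); the sphere at (9, 11.5) is absent (|z−center|=3.140 > r=3); Merging all regions: the regions partially overlap (shared area 194.42 mm²), so the edge portions inside another operand are dropped and the merged outline is re-measured after clipping — boundary = 123.00 mm; the r=8 cylinder at (8.5, 5) gives a regular 32-gon of circumradius 8 (constant along its height) (perimeter = 2·32·8.000·sin(180°/32) = 50.18 mm); Taking the first minus the rest: starting from the result so far, the r=8 cylinder at (8.5, 5) lies wholly inside it (removes its full 199.77 mm² and its 50.18 mm outline becomes a hole wall) — boundary (outer + 1 inner loop) = 173.19 mm. Overall, the cross-section is one region with 1 hole. Total boundary length (outer + inner) = 173.19 mm.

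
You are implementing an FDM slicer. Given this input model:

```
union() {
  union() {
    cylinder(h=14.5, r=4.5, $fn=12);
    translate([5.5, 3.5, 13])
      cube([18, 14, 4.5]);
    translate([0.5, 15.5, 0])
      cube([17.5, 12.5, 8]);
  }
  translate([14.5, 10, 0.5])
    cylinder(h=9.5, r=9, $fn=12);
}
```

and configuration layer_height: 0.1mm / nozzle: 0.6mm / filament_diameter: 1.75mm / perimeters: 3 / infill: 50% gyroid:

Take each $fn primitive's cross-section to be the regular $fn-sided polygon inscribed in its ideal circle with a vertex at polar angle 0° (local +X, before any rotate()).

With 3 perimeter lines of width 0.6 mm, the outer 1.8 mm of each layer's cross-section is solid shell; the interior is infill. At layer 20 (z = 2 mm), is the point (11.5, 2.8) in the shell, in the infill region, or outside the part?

shell

At z = 2 mm: the r=4.5 cylinder gives a regular 12-gon of circumradius 4.5 (constant along its height); the cube at (5.5, 3.5) is not intersected at this z (z outside [13, 17.5]); the 17.5×12.5 cube at (0.5, 15.5) contributes its full rectangle; Merging all regions: the 2 present regions are separate (no shared area or edge), so areas and boundary lengths simply add and each stays a separate island — 2 connected regions; the r=9 cylinder at (14.5, 10) gives a regular 12-gon of circumradius 9 (constant along its height); Merging all regions: the regions partially overlap (shared area 26.28 mm²), so overlapping operands fuse into one piece — 2 connected regions. Overall, the cross-section has 2 separate islands. The nearest boundary edge runs (14.50, 1.00)→(10.00, 2.21); distance from the point to it = 0.96 mm. (Shell/infill is judged within the island containing the point — the largest one.) The point is inside the cross-section, 0.96 mm from the nearest boundary — within the 1.8 mm shell band (3 × 0.6).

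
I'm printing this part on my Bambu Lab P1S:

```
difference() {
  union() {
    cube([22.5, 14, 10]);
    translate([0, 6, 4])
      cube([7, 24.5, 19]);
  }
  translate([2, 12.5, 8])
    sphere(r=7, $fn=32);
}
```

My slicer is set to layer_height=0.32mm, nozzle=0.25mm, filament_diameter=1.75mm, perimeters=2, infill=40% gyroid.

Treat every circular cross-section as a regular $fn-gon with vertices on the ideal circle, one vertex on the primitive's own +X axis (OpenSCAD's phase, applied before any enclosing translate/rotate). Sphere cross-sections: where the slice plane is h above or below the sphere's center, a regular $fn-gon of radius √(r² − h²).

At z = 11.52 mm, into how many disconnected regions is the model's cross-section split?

2

At z = 11.52 mm: the cube does not reach this height (z outside [0, 10]); the cube at (0, 6) (footprint 7×24.5) is included at this height; Taking the union: only the 7×24.5 cube at (0, 6) is present, so the union is just that shape — 1 connected region; the sphere at (2, 12.5): section is a regular 32-gon, circumradius = √(r²−h²) = √(7²−3.52²) = 6.051; Taking the first minus the rest: starting from the result so far, the r=7 sphere at (2, 12.5) partially overlaps it — only the 76.08 mm² overlap (of its 114.27 mm²) is removed, clipping the outline — 2 connected regions. The result has 2 disconnected regions.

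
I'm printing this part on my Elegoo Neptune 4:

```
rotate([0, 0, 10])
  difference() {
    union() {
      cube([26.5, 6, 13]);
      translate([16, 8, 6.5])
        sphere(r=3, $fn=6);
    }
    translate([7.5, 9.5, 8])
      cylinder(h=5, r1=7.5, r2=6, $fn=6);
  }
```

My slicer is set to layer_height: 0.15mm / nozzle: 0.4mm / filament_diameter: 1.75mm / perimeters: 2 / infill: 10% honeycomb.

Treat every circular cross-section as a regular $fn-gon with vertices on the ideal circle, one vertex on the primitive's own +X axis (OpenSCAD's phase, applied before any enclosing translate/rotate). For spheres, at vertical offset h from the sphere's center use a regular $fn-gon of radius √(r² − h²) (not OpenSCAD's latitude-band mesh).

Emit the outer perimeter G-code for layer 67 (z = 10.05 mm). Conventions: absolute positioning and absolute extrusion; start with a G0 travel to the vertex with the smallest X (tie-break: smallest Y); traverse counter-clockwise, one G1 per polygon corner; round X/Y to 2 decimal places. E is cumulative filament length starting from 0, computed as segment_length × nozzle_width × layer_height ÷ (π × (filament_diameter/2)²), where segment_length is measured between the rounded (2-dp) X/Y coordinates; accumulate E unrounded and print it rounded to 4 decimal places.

At z = 10.05 mm: the 26.5×6 cube contributes its full rectangle; the sphere at (16, 8) is not intersected at this z (|z−center|=3.550 > r=3); Merging all regions: only the 26.5×6 cube is present, so the union is just that shape — 1 connected region; the cone at (7.5, 9.5) (r1=7.5→r2=6) has section circumradius 6.885 here — a regular 6-gon; After the difference (first − rest): starting from the result so far, the cone at (7.5, 9.5) partially overlaps it — only the 20.46 mm² overlap (of its 123.16 mm²) is removed, clipping the outline — 1 connected region; (whole slice rotated 10° about Z — lengths, areas and connectivity unchanged). The outline is a single polygon with 8 vertices. Extrusion per mm of travel: 0.4 × 0.15 / (π × 0.875²) = 0.024945. Accumulating E over each segment gives final E = 1.6927.

G0 X-1.04 Y5.91 Z10.05
G1 X0.00 Y0.00 E0.1497
G1 X26.10 Y4.60 E0.8108
G1 X25.06 Y10.51 E0.9605
G1 X11.13 Y8.06 E1.3133
G1 X10.16 Y5.38 E1.3844
G1 X3.38 Y4.19 E1.5561
G1 X1.55 Y6.37 E1.6271
G1 X-1.04 Y5.91 E1.6927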